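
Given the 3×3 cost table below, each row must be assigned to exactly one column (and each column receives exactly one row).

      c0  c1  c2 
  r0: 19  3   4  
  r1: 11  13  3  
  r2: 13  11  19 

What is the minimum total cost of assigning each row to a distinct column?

optimal assignment: row0→col1 (cost 3), row1→col2 (cost 3), row2→col0 (cost 13)
total = 3 + 3 + 13 = 19

Minimum assignment cost: 19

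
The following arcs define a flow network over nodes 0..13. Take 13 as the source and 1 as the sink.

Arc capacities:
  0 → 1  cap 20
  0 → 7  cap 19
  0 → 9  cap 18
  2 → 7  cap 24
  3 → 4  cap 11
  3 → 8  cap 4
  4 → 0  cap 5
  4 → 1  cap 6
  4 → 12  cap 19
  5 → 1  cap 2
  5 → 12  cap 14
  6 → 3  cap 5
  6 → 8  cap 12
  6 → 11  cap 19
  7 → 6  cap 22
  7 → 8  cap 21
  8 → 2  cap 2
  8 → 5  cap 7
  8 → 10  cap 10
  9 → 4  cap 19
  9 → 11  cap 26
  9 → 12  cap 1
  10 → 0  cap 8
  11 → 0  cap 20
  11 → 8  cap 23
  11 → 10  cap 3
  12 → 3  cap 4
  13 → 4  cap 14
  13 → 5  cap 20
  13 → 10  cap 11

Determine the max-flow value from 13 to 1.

augment #1: 13→4→1 bottleneck 6, total now 6
augment #2: 13→5→1 bottleneck 2, total now 8
augment #3: 13→4→0→1 bottleneck 5, total now 13
augment #4: 13→10→0→1 bottleneck 8, total now 21
augment #5: 13→4→12→3→8→2→7→6→11→0→1 bottleneck 2, total now 23

Maximum flow value: 23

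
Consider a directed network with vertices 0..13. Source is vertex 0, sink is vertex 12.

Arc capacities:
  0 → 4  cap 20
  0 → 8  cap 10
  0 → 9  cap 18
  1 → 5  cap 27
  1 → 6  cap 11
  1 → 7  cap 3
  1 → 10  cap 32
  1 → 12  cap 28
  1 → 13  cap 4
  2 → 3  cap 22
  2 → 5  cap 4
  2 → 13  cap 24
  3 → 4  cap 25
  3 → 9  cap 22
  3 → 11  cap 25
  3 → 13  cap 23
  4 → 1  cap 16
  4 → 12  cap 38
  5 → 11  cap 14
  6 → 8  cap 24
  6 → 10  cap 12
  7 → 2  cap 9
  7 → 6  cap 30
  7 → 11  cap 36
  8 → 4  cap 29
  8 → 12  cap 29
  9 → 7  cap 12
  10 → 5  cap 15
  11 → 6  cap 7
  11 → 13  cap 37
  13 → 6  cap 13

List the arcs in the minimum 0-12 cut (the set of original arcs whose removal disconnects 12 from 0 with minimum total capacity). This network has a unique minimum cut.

Min-cut arcs: {(0,4), (0,8), (9,7)} (total capacity 42)

augment #1: 0→4→12 push 20
augment #2: 0→8→12 push 10
augment #3: 0→9→7→6→8→12 push 12
max flow = 42; residual-reachable set from 0 gives S-side
cut edges (S→T): {(0,4), (0,8), (9,7)} total cap 42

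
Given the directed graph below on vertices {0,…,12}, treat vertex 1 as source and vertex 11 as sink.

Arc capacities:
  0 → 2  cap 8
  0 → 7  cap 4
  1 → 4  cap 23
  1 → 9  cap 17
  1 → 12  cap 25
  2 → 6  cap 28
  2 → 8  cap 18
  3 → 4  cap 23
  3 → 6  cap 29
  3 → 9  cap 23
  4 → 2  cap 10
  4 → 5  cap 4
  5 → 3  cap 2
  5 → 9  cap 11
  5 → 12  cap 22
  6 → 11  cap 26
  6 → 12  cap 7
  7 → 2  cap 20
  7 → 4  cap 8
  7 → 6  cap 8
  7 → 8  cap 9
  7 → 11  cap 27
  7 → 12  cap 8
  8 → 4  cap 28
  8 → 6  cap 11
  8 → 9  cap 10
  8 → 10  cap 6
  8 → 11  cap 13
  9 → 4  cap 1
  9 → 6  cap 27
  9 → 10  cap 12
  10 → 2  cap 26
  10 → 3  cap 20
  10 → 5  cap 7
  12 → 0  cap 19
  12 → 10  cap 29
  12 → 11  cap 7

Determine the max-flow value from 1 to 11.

Maximum flow value: 50

augment #1: 1→12→11 bottleneck 7, total now 7
augment #2: 1→9→6→11 bottleneck 17, total now 24
augment #3: 1→4→2→6→11 bottleneck 9, total now 33
augment #4: 1→4→2→8→11 bottleneck 1, total now 34
augment #5: 1→12→0→7→11 bottleneck 4, total now 38
augment #6: 1→12→0→2→8→11 bottleneck 8, total now 46
augment #7: 1→12→10→2→8→11 bottleneck 4, total now 50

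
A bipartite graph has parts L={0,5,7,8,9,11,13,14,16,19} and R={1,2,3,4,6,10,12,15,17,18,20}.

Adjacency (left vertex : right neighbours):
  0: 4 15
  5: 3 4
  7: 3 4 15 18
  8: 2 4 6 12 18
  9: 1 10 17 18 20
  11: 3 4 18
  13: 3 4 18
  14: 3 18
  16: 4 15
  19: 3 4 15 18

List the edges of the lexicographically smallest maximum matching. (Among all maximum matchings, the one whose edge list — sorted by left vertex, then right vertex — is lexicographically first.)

Lex-smallest maximum matching: {(0,4), (5,3), (7,15), (8,2), (9,1), (11,18)}

|M| = 6 (so the lex-smallest maximum matching has 6 edges)
process left vertices in ascending order; for each, take the smallest-labelled available neighbour that still permits 6 edges overall, or leave it unmatched if none does
lex-smallest matching: {0-4, 5-3, 7-15, 8-2, 9-1, 11-18}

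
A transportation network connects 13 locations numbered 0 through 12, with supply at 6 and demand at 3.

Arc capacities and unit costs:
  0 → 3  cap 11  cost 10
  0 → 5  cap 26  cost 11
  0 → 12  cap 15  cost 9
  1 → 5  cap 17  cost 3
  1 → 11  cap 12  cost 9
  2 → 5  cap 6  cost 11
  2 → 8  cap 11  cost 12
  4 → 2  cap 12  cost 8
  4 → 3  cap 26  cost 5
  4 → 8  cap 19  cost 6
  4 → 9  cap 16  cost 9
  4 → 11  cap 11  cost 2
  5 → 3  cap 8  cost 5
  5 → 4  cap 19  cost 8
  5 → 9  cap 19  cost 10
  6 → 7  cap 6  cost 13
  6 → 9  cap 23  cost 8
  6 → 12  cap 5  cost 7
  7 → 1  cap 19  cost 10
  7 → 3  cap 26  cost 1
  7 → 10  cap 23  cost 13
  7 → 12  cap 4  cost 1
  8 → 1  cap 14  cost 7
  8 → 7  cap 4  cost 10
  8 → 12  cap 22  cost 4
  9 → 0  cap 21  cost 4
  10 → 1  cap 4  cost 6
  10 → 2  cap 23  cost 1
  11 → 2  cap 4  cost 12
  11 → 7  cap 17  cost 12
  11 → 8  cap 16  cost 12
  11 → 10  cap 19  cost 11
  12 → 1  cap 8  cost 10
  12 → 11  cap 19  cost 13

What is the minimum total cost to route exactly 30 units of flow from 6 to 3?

shortest-cost path #1: 6→7→3 push 6 @ unit cost 14 (adds 84)
shortest-cost path #2: 6→9→0→3 push 11 @ unit cost 22 (adds 242)
shortest-cost path #3: 6→12→1→5→3 push 5 @ unit cost 25 (adds 125)
shortest-cost path #4: 6→9→0→5→3 push 3 @ unit cost 28 (adds 84)
shortest-cost path #5: 6→9→0→5→4→3 push 5 @ unit cost 36 (adds 180)
total cost = 715

Minimum cost for 30 units: 715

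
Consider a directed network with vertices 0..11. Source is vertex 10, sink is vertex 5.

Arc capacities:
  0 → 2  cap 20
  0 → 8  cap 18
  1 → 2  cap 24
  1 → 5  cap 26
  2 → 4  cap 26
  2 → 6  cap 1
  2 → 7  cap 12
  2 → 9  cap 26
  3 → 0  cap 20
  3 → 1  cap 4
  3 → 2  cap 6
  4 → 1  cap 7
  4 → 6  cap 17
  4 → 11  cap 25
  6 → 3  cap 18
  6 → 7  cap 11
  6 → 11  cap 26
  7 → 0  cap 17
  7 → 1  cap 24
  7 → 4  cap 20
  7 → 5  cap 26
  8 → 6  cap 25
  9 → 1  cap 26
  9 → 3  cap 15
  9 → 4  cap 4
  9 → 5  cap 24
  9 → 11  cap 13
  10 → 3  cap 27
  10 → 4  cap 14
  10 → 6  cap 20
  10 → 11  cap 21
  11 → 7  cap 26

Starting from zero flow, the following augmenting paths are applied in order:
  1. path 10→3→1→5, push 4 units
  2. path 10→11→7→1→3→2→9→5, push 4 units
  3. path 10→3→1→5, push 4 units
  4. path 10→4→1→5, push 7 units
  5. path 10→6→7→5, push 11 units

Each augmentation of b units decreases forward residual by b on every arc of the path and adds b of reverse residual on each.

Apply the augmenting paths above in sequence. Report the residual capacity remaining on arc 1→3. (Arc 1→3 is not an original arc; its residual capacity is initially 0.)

after path 1 (10→3→1→5, push 4): res(1,3)=4
after path 2 (10→11→7→1→3→2→9→5, push 4): res(1,3)=0
after path 3 (10→3→1→5, push 4): res(1,3)=4
after path 4 (10→4→1→5, push 7): res(1,3)=4
after path 5 (10→6→7→5, push 11): res(1,3)=4

Residual capacity of (1,3): 4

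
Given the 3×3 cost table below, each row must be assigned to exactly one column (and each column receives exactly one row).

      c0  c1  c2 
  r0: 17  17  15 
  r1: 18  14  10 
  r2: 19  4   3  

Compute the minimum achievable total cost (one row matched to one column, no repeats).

optimal assignment: row0→col0 (cost 17), row1→col2 (cost 10), row2→col1 (cost 4)
total = 17 + 10 + 4 = 31

Minimum assignment cost: 31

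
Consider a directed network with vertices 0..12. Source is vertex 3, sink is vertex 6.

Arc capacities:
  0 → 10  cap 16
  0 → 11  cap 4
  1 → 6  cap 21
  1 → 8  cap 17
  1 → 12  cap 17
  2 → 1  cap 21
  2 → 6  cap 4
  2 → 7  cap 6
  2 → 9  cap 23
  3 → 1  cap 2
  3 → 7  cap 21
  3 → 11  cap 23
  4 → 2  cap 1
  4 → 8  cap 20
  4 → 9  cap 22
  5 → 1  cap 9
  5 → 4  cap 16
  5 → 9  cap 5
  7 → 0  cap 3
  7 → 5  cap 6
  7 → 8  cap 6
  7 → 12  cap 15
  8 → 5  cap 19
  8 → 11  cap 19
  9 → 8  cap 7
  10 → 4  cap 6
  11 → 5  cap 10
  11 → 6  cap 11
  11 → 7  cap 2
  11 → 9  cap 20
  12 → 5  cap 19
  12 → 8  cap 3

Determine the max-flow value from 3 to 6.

Maximum flow value: 23

augment #1: 3→1→6 bottleneck 2, total now 2
augment #2: 3→11→6 bottleneck 11, total now 13
augment #3: 3→7→5→1→6 bottleneck 6, total now 19
augment #4: 3→11→5→1→6 bottleneck 3, total now 22
augment #5: 3→11→5→4→2→6 bottleneck 1, total now 23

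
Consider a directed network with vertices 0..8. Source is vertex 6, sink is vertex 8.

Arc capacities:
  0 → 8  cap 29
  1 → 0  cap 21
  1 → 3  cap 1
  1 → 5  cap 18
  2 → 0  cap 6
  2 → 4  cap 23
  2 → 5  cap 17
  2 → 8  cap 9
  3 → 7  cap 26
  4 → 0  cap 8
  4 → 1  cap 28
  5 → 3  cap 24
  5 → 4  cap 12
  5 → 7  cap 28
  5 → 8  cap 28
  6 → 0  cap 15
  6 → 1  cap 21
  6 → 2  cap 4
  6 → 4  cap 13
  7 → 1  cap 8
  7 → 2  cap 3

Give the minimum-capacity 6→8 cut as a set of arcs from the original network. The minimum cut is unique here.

Min-cut arcs: {(0,8), (1,3), (1,5), (6,2)} (total capacity 52)

augment #1: 6→0→8 push 15
augment #2: 6→2→8 push 4
augment #3: 6→1→0→8 push 14
augment #4: 6→1→5→8 push 7
augment #5: 6→4→1→5→8 push 11
augment #6: 6→4→1→3→7→2→8 push 1
max flow = 52; residual-reachable set from 6 gives S-side
cut edges (S→T): {(0,8), (1,3), (1,5), (6,2)} total cap 52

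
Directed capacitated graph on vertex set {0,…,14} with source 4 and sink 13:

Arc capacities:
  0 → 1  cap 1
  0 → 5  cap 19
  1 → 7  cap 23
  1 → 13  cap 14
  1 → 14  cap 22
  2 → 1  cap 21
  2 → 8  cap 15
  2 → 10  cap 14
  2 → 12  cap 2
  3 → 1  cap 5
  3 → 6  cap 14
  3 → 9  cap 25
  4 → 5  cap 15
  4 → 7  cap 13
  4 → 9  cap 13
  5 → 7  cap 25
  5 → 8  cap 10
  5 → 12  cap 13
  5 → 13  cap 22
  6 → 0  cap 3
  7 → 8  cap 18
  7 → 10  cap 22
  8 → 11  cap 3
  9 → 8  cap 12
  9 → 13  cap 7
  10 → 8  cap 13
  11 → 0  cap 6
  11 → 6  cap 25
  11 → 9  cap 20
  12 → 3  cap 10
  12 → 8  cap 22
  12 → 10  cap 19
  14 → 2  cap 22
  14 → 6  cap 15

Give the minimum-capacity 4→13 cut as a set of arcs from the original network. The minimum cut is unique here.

Min-cut arcs: {(4,5), (8,11), (9,13)} (total capacity 25)

augment #1: 4→5→13 push 15
augment #2: 4→9→13 push 7
augment #3: 4→7→8→11→0→1→13 push 1
augment #4: 4→7→8→11→0→5→13 push 2
max flow = 25; residual-reachable set from 4 gives S-side
cut edges (S→T): {(4,5), (8,11), (9,13)} total cap 25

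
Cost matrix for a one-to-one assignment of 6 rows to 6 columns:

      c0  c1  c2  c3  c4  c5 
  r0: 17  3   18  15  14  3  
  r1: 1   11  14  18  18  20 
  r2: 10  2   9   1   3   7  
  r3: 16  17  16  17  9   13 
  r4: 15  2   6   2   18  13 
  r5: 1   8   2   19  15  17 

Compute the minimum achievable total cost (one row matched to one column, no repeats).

Minimum assignment cost: 18

optimal assignment: row0→col5 (cost 3), row1→col0 (cost 1), row2→col3 (cost 1), row3→col4 (cost 9), row4→col1 (cost 2), row5→col2 (cost 2)
total = 3 + 1 + 1 + 9 + 2 + 2 = 18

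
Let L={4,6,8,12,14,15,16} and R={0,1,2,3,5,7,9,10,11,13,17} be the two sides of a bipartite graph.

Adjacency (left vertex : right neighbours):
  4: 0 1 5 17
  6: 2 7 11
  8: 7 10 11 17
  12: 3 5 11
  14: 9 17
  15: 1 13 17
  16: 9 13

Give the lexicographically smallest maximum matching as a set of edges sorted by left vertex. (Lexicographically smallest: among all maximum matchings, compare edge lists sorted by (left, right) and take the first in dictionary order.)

|M| = 7 (so the lex-smallest maximum matching has 7 edges)
process left vertices in ascending order; for each, take the smallest-labelled available neighbour that still permits 7 edges overall, or leave it unmatched if none does
lex-smallest matching: {4-0, 6-2, 8-7, 12-3, 14-9, 15-1, 16-13}

Lex-smallest maximum matching: {(4,0), (6,2), (8,7), (12,3), (14,9), (15,1), (16,13)}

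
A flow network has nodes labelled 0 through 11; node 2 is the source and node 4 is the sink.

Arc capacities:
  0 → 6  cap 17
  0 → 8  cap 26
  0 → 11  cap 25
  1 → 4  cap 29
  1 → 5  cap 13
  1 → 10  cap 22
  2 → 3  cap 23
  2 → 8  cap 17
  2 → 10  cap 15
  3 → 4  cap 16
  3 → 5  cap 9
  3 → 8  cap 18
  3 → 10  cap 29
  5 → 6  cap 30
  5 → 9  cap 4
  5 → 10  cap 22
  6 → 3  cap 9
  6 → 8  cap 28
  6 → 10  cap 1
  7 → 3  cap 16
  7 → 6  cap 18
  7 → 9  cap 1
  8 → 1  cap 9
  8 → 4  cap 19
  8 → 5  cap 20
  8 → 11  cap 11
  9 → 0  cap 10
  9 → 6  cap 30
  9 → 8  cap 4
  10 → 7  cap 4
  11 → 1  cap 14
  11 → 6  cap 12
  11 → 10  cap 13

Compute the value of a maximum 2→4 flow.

Maximum flow value: 44

augment #1: 2→3→4 bottleneck 16, total now 16
augment #2: 2→8→4 bottleneck 17, total now 33
augment #3: 2→3→8→4 bottleneck 2, total now 35
augment #4: 2→3→8→1→4 bottleneck 5, total now 40
augment #5: 2→10→7→3→8→1→4 bottleneck 4, total now 44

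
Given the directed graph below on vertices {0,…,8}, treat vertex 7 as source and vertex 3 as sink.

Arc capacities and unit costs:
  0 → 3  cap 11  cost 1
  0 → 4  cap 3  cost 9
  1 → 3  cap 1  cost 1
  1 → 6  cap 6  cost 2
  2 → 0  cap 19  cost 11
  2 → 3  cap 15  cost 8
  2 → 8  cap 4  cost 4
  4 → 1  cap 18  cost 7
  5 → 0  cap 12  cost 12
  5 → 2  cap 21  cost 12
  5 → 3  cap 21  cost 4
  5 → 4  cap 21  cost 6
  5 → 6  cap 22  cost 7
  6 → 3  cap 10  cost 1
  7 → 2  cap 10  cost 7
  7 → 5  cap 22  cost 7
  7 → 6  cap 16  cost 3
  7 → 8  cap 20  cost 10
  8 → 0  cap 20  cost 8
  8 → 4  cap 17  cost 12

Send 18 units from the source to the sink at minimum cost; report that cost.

shortest-cost path #1: 7→6→3 push 10 @ unit cost 4 (adds 40)
shortest-cost path #2: 7→5→3 push 8 @ unit cost 11 (adds 88)
total cost = 128

Minimum cost for 18 units: 128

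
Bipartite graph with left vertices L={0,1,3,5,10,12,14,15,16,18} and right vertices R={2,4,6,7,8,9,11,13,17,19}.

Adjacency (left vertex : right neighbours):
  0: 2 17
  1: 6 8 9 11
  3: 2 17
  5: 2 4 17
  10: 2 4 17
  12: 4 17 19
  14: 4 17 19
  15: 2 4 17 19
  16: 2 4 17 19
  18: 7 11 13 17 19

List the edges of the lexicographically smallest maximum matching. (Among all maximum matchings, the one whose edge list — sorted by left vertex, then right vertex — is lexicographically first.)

|M| = 6 (so the lex-smallest maximum matching has 6 edges)
process left vertices in ascending order; for each, take the smallest-labelled available neighbour that still permits 6 edges overall, or leave it unmatched if none does
lex-smallest matching: {0-2, 1-6, 3-17, 5-4, 12-19, 18-7}

Lex-smallest maximum matching: {(0,2), (1,6), (3,17), (5,4), (12,19), (18,7)}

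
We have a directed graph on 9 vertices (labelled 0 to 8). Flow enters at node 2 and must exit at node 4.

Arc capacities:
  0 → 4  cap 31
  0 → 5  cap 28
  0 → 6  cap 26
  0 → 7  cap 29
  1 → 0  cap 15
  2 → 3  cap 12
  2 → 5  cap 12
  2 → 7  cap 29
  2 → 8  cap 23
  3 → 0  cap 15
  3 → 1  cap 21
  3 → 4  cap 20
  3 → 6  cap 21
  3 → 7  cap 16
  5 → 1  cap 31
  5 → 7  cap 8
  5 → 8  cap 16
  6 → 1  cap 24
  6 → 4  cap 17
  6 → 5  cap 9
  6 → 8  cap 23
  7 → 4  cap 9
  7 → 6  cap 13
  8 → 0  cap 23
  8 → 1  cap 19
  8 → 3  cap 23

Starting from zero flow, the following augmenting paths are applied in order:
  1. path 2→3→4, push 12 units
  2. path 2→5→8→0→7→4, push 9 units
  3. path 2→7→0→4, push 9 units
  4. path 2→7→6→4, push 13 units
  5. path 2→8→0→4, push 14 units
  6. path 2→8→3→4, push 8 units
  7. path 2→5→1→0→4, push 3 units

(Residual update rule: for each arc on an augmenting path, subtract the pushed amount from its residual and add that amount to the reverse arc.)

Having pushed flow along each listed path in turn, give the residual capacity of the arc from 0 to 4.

after path 1 (2→3→4, push 12): res(0,4)=31
after path 2 (2→5→8→0→7→4, push 9): res(0,4)=31
after path 3 (2→7→0→4, push 9): res(0,4)=22
after path 4 (2→7→6→4, push 13): res(0,4)=22
after path 5 (2→8→0→4, push 14): res(0,4)=8
after path 6 (2→8→3→4, push 8): res(0,4)=8
after path 7 (2→5→1→0→4, push 3): res(0,4)=5

Residual capacity of (0,4): 5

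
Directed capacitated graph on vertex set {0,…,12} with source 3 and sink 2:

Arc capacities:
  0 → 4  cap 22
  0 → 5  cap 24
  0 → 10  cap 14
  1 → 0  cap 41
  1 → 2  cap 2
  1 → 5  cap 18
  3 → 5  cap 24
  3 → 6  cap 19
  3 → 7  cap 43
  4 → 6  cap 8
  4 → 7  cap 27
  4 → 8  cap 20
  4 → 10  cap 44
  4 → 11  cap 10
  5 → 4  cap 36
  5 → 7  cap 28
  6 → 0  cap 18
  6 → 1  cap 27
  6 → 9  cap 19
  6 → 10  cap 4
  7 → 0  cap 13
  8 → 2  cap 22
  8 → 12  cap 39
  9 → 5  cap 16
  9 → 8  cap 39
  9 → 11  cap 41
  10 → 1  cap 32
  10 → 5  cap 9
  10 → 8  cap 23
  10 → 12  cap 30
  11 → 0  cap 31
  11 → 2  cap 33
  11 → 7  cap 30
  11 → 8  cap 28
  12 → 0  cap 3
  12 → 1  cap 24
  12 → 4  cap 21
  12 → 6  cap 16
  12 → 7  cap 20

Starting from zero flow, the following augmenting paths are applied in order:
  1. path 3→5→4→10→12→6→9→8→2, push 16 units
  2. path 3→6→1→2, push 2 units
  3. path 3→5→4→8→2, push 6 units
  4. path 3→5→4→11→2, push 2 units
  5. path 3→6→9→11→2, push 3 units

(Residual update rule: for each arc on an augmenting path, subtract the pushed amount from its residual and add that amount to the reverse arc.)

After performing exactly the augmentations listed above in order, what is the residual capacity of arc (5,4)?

after path 1 (3→5→4→10→12→6→9→8→2, push 16): res(5,4)=20
after path 2 (3→6→1→2, push 2): res(5,4)=20
after path 3 (3→5→4→8→2, push 6): res(5,4)=14
after path 4 (3→5→4→11→2, push 2): res(5,4)=12
after path 5 (3→6→9→11→2, push 3): res(5,4)=12

Residual capacity of (5,4): 12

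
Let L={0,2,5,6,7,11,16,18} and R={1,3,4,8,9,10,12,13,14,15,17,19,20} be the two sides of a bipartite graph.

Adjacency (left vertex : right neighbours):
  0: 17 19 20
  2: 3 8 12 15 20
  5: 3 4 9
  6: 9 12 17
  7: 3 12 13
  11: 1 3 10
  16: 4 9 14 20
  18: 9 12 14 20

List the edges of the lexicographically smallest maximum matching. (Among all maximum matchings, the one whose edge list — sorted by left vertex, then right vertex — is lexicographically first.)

|M| = 8 (so the lex-smallest maximum matching has 8 edges)
process left vertices in ascending order; for each, take the smallest-labelled available neighbour that still permits 8 edges overall, or leave it unmatched if none does
lex-smallest matching: {0-17, 2-3, 5-4, 6-9, 7-12, 11-1, 16-14, 18-20}

Lex-smallest maximum matching: {(0,17), (2,3), (5,4), (6,9), (7,12), (11,1), (16,14), (18,20)}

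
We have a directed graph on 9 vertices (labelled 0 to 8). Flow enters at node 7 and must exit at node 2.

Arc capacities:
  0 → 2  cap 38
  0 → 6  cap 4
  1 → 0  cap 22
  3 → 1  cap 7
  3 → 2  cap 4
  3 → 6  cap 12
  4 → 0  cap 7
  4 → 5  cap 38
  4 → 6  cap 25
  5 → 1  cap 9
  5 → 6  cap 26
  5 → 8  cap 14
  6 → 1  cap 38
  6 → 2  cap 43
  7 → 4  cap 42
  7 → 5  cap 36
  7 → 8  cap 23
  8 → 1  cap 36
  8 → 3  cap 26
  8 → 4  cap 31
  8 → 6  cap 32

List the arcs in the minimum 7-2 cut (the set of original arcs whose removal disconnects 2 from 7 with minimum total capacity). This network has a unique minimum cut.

augment #1: 7→4→0→2 push 7
augment #2: 7→4→6→2 push 25
augment #3: 7→5→6→2 push 18
augment #4: 7→8→3→2 push 4
augment #5: 7→5→1→0→2 push 9
augment #6: 7→8→1→0→2 push 13
max flow = 76; residual-reachable set from 7 gives S-side
cut edges (S→T): {(1,0), (3,2), (4,0), (6,2)} total cap 76

Min-cut arcs: {(1,0), (3,2), (4,0), (6,2)} (total capacity 76)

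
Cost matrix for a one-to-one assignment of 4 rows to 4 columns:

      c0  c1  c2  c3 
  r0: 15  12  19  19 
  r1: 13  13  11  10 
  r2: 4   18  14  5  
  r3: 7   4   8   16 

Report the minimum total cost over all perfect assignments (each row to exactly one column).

Minimum assignment cost: 34

optimal assignment: row0→col1 (cost 12), row1→col3 (cost 10), row2→col0 (cost 4), row3→col2 (cost 8)
total = 12 + 10 + 4 + 8 = 34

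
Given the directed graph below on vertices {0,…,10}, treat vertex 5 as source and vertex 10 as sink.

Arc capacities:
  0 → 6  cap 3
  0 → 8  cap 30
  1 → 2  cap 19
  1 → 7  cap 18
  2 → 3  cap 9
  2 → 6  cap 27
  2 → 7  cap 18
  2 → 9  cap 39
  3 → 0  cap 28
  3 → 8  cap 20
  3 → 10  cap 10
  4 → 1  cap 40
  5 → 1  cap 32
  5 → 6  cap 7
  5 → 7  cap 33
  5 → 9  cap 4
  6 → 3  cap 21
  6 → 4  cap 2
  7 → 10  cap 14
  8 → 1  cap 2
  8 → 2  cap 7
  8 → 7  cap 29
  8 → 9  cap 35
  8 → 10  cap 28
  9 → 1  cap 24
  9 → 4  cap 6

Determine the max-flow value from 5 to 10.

Maximum flow value: 40

augment #1: 5→7→10 bottleneck 14, total now 14
augment #2: 5→6→3→10 bottleneck 7, total now 21
augment #3: 5→1→2→3→10 bottleneck 3, total now 24
augment #4: 5→1→2→3→8→10 bottleneck 6, total now 30
augment #5: 5→1→2→6→3→8→10 bottleneck 10, total now 40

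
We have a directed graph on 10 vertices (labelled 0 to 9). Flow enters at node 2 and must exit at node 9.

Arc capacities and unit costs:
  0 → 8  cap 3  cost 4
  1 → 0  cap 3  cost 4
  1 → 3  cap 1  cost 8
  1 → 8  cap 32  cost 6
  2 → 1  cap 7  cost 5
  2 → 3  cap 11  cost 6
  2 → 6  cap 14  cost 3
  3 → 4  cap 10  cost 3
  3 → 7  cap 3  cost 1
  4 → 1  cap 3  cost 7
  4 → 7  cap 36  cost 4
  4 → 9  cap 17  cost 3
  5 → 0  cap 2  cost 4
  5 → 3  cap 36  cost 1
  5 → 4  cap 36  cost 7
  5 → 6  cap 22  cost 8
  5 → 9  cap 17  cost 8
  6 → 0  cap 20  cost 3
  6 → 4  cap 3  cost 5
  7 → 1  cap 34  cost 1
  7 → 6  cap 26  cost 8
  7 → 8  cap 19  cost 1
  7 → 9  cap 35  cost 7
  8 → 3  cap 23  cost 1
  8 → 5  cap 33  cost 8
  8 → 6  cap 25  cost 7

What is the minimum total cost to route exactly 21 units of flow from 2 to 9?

Minimum cost for 21 units: 339

shortest-cost path #1: 2→6→4→9 push 3 @ unit cost 11 (adds 33)
shortest-cost path #2: 2→3→4→9 push 10 @ unit cost 12 (adds 120)
shortest-cost path #3: 2→3→7→9 push 1 @ unit cost 14 (adds 14)
shortest-cost path #4: 2→6→0→8→3→7→9 push 2 @ unit cost 19 (adds 38)
shortest-cost path #5: 2→6→0→8→5→9 push 1 @ unit cost 26 (adds 26)
shortest-cost path #6: 2→1→8→5→9 push 4 @ unit cost 27 (adds 108)
total cost = 339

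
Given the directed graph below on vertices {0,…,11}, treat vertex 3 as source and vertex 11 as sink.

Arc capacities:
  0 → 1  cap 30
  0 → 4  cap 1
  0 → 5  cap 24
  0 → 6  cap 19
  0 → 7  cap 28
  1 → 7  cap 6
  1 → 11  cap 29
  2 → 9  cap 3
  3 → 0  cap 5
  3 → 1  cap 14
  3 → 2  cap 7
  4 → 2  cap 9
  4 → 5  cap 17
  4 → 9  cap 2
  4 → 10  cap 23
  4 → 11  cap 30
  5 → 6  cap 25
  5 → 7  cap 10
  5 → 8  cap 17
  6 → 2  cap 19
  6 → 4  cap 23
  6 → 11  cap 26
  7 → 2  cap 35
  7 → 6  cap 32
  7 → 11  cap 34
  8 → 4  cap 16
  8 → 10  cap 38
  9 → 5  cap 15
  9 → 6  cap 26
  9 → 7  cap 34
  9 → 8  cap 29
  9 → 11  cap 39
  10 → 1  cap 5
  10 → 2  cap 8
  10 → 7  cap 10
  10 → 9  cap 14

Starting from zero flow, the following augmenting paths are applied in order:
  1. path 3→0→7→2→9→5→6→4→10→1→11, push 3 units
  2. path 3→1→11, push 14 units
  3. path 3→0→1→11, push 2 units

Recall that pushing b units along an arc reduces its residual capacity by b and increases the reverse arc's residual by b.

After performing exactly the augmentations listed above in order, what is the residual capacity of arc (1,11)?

after path 1 (3→0→7→2→9→5→6→4→10→1→11, push 3): res(1,11)=26
after path 2 (3→1→11, push 14): res(1,11)=12
after path 3 (3→0→1→11, push 2): res(1,11)=10

Residual capacity of (1,11): 10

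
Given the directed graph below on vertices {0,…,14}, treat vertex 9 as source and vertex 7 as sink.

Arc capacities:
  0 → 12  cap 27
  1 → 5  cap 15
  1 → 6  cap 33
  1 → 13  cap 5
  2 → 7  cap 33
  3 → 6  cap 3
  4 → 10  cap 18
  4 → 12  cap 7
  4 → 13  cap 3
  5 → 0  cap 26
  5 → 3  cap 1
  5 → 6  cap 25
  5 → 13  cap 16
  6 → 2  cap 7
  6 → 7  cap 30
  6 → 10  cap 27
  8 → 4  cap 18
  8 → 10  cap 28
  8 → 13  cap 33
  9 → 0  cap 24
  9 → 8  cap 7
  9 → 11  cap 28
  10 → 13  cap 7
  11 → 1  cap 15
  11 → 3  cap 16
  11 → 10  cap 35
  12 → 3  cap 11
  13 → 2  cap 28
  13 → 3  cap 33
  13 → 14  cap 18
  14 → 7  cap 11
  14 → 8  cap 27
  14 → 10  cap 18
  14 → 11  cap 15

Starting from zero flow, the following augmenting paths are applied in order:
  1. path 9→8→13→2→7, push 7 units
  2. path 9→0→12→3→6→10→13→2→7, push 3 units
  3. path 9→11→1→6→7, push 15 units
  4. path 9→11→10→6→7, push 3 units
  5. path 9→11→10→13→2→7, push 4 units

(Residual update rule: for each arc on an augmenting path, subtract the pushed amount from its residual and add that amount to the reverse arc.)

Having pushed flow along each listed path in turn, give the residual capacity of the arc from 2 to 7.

after path 1 (9→8→13→2→7, push 7): res(2,7)=26
after path 2 (9→0→12→3→6→10→13→2→7, push 3): res(2,7)=23
after path 3 (9→11→1→6→7, push 15): res(2,7)=23
after path 4 (9→11→10→6→7, push 3): res(2,7)=23
after path 5 (9→11→10→13→2→7, push 4): res(2,7)=19

Residual capacity of (2,7): 19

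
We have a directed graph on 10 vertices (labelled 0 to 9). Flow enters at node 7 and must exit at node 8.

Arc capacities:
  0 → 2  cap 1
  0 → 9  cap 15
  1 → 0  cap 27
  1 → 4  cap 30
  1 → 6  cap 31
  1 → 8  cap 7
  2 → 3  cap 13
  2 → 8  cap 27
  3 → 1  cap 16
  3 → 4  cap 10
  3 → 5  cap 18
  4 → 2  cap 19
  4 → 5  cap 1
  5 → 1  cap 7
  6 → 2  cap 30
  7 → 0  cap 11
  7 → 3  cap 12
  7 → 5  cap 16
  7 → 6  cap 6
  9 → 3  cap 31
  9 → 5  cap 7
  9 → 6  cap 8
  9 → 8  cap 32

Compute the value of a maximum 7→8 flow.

augment #1: 7→0→2→8 bottleneck 1, total now 1
augment #2: 7→0→9→8 bottleneck 10, total now 11
augment #3: 7→3→1→8 bottleneck 7, total now 18
augment #4: 7→6→2→8 bottleneck 6, total now 24
augment #5: 7→3→4→2→8 bottleneck 5, total now 29
augment #6: 7→5→1→0→9→8 bottleneck 5, total now 34
augment #7: 7→5→1→4→2→8 bottleneck 2, total now 36

Maximum flow value: 36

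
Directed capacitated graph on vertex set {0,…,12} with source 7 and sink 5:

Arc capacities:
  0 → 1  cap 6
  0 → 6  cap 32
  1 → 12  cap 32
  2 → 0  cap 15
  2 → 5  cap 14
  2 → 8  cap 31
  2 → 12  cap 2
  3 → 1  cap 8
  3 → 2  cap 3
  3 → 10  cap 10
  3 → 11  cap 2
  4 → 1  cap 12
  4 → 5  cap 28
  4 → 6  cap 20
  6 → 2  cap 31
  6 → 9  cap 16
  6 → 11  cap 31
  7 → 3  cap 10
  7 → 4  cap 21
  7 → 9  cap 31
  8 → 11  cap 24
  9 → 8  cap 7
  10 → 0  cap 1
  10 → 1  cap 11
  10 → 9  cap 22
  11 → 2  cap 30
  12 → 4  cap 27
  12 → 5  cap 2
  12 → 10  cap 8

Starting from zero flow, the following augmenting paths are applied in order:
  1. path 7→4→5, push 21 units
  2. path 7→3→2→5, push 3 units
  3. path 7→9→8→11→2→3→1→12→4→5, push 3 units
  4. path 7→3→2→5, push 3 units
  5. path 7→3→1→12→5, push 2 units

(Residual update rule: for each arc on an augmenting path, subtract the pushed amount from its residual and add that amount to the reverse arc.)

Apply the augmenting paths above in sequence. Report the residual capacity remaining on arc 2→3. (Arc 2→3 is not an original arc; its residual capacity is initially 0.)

after path 1 (7→4→5, push 21): res(2,3)=0
after path 2 (7→3→2→5, push 3): res(2,3)=3
after path 3 (7→9→8→11→2→3→1→12→4→5, push 3): res(2,3)=0
after path 4 (7→3→2→5, push 3): res(2,3)=3
after path 5 (7→3→1→12→5, push 2): res(2,3)=3

Residual capacity of (2,3): 3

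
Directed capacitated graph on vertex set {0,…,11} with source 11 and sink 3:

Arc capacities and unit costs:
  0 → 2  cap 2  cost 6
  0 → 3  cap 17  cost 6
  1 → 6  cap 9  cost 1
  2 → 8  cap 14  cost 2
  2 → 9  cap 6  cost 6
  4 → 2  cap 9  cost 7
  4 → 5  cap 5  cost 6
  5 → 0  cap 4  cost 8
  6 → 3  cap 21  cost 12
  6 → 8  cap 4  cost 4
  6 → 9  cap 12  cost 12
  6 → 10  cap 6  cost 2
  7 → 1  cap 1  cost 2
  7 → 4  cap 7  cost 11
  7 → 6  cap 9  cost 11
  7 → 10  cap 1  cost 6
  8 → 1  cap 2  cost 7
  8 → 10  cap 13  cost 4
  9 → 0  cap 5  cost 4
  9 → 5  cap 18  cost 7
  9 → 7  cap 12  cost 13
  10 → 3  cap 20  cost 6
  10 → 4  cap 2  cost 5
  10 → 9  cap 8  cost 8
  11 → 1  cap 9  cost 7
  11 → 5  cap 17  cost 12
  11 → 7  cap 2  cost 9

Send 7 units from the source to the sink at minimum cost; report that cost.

shortest-cost path #1: 11→1→6→10→3 push 6 @ unit cost 16 (adds 96)
shortest-cost path #2: 11→1→6→3 push 1 @ unit cost 20 (adds 20)
total cost = 116

Minimum cost for 7 units: 116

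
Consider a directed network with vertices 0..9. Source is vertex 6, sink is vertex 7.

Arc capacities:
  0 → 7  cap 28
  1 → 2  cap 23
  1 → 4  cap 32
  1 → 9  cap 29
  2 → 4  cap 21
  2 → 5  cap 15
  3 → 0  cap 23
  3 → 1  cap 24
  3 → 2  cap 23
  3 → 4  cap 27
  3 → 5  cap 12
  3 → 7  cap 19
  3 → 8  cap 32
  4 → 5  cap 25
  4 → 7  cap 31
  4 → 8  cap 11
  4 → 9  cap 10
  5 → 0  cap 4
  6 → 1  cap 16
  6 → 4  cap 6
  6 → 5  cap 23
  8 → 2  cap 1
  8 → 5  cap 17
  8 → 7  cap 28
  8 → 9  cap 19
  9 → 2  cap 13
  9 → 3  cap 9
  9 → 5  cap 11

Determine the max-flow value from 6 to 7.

augment #1: 6→4→7 bottleneck 6, total now 6
augment #2: 6→1→4→7 bottleneck 16, total now 22
augment #3: 6→5→0→7 bottleneck 4, total now 26

Maximum flow value: 26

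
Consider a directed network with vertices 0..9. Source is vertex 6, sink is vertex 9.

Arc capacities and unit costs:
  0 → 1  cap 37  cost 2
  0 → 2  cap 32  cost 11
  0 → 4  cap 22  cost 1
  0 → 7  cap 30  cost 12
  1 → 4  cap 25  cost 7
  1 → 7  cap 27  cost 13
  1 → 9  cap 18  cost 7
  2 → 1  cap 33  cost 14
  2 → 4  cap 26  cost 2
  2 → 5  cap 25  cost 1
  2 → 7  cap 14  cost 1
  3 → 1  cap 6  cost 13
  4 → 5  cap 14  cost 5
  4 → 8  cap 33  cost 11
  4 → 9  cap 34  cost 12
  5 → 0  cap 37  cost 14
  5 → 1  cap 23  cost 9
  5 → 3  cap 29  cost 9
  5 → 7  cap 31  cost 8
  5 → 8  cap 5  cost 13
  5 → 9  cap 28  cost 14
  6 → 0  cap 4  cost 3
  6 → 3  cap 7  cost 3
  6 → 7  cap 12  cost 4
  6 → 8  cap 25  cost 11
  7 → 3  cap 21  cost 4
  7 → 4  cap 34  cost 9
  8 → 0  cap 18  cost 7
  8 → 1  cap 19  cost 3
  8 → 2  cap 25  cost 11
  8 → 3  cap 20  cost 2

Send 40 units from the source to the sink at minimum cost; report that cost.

shortest-cost path #1: 6→0→1→9 push 4 @ unit cost 12 (adds 48)
shortest-cost path #2: 6→8→1→9 push 14 @ unit cost 21 (adds 294)
shortest-cost path #3: 6→7→4→9 push 12 @ unit cost 25 (adds 300)
shortest-cost path #4: 6→8→1→0→4→9 push 4 @ unit cost 25 (adds 100)
shortest-cost path #5: 6→8→0→4→9 push 6 @ unit cost 31 (adds 186)
total cost = 928

Minimum cost for 40 units: 928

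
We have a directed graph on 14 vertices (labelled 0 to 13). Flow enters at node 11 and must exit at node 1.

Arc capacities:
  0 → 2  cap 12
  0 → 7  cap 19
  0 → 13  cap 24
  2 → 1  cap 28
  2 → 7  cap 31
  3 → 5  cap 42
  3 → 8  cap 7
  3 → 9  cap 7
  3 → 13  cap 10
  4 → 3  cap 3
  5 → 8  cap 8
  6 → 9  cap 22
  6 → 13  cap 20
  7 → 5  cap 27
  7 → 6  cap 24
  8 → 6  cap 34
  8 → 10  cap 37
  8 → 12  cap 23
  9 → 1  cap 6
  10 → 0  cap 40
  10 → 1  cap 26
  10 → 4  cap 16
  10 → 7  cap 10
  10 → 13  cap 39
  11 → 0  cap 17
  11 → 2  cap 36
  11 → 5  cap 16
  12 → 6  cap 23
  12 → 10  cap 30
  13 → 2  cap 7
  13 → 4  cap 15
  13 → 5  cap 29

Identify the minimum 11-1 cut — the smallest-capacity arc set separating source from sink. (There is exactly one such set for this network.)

augment #1: 11→2→1 push 28
augment #2: 11→5→8→10→1 push 8
augment #3: 11→0→7→6→9→1 push 6
augment #4: 11→0→13→4→3→8→10→1 push 3
max flow = 45; residual-reachable set from 11 gives S-side
cut edges (S→T): {(2,1), (4,3), (5,8), (9,1)} total cap 45

Min-cut arcs: {(2,1), (4,3), (5,8), (9,1)} (total capacity 45)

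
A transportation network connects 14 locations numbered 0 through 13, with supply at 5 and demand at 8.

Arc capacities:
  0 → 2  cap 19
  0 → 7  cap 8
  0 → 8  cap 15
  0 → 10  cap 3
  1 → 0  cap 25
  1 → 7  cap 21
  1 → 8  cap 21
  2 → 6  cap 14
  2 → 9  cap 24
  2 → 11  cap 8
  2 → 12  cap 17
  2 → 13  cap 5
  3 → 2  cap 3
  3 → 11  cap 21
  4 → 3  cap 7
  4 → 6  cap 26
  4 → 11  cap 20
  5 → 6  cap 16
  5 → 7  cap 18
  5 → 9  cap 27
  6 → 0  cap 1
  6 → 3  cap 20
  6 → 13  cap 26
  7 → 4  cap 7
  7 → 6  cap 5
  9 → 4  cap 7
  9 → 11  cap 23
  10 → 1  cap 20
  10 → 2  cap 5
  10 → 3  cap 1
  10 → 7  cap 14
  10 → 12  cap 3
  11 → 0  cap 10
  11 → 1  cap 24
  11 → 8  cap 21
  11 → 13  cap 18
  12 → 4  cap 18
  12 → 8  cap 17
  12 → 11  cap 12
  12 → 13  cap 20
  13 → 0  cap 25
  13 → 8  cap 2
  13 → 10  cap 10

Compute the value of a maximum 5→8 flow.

augment #1: 5→6→0→8 bottleneck 1, total now 1
augment #2: 5→6→13→8 bottleneck 2, total now 3
augment #3: 5→9→11→8 bottleneck 21, total now 24
augment #4: 5→6→13→0→8 bottleneck 13, total now 37
augment #5: 5→9→11→0→8 bottleneck 1, total now 38
augment #6: 5→9→11→1→8 bottleneck 1, total now 39
augment #7: 5→7→4→11→1→8 bottleneck 7, total now 46
augment #8: 5→9→4→11→1→8 bottleneck 4, total now 50
augment #9: 5→7→6→3→2→12→8 bottleneck 3, total now 53
augment #10: 5→7→6→3→11→1→8 bottleneck 2, total now 55

Maximum flow value: 55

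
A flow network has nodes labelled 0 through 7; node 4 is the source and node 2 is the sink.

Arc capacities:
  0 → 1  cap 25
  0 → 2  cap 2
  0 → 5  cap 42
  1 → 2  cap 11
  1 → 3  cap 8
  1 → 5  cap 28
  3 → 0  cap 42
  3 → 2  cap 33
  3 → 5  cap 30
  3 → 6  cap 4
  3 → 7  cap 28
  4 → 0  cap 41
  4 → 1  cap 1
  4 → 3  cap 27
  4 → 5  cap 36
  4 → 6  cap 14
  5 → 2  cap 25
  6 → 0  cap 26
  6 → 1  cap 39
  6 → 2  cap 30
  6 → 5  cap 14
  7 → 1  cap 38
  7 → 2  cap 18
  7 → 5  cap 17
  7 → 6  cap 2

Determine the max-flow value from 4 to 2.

Maximum flow value: 87

augment #1: 4→0→2 bottleneck 2, total now 2
augment #2: 4→1→2 bottleneck 1, total now 3
augment #3: 4→3→2 bottleneck 27, total now 30
augment #4: 4→5→2 bottleneck 25, total now 55
augment #5: 4→6→2 bottleneck 14, total now 69
augment #6: 4→0→1→2 bottleneck 10, total now 79
augment #7: 4→0→1→3→2 bottleneck 6, total now 85
augment #8: 4→0→1→3→6→2 bottleneck 2, total now 87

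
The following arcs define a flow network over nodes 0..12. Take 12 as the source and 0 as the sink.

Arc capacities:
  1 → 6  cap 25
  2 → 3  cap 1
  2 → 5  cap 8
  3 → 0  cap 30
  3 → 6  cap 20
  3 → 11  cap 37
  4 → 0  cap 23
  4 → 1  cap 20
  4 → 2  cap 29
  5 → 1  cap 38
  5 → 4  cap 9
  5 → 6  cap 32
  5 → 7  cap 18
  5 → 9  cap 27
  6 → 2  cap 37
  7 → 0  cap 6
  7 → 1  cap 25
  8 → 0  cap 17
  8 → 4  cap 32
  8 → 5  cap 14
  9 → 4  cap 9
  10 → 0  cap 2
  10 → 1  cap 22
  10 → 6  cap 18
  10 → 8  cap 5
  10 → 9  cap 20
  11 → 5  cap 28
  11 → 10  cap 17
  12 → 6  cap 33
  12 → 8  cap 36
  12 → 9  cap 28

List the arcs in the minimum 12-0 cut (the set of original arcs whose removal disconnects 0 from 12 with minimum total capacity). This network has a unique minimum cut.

Min-cut arcs: {(2,3), (4,0), (7,0), (8,0)} (total capacity 47)

augment #1: 12→8→0 push 17
augment #2: 12→8→4→0 push 19
augment #3: 12→9→4→0 push 4
augment #4: 12→6→2→3→0 push 1
augment #5: 12→6→2→5→7→0 push 6
max flow = 47; residual-reachable set from 12 gives S-side
cut edges (S→T): {(2,3), (4,0), (7,0), (8,0)} total cap 47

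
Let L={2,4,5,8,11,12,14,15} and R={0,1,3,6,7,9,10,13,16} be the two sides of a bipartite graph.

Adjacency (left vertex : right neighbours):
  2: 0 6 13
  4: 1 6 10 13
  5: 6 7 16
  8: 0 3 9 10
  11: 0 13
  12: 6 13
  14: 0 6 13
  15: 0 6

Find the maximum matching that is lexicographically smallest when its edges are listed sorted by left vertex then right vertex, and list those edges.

|M| = 6 (so the lex-smallest maximum matching has 6 edges)
process left vertices in ascending order; for each, take the smallest-labelled available neighbour that still permits 6 edges overall, or leave it unmatched if none does
lex-smallest matching: {2-0, 4-1, 5-7, 8-3, 11-13, 12-6}

Lex-smallest maximum matching: {(2,0), (4,1), (5,7), (8,3), (11,13), (12,6)}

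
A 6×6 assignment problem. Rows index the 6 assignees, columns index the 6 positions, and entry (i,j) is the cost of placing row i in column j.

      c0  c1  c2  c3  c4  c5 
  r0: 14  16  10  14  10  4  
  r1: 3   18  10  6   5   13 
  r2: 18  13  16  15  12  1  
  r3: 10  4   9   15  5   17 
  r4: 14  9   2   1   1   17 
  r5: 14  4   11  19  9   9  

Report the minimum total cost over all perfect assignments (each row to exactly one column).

optimal assignment: row0→col2 (cost 10), row1→col0 (cost 3), row2→col5 (cost 1), row3→col4 (cost 5), row4→col3 (cost 1), row5→col1 (cost 4)
total = 10 + 3 + 1 + 5 + 1 + 4 = 24

Minimum assignment cost: 24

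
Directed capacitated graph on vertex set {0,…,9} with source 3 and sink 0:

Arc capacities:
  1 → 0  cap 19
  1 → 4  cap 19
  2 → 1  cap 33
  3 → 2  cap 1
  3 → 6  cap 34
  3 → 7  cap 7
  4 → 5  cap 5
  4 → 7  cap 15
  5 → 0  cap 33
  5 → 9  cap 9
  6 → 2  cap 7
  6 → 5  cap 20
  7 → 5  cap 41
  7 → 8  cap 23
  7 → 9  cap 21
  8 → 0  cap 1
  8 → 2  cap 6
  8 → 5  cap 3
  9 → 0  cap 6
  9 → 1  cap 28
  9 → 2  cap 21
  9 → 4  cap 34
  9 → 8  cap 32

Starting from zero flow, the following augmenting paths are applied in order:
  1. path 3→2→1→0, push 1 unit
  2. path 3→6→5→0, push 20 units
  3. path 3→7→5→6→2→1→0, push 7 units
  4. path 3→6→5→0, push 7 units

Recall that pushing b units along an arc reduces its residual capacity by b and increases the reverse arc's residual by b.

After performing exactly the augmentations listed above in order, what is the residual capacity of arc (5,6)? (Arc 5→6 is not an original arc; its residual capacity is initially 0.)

Residual capacity of (5,6): 20

after path 1 (3→2→1→0, push 1): res(5,6)=0
after path 2 (3→6→5→0, push 20): res(5,6)=20
after path 3 (3→7→5→6→2→1→0, push 7): res(5,6)=13
after path 4 (3→6→5→0, push 7): res(5,6)=20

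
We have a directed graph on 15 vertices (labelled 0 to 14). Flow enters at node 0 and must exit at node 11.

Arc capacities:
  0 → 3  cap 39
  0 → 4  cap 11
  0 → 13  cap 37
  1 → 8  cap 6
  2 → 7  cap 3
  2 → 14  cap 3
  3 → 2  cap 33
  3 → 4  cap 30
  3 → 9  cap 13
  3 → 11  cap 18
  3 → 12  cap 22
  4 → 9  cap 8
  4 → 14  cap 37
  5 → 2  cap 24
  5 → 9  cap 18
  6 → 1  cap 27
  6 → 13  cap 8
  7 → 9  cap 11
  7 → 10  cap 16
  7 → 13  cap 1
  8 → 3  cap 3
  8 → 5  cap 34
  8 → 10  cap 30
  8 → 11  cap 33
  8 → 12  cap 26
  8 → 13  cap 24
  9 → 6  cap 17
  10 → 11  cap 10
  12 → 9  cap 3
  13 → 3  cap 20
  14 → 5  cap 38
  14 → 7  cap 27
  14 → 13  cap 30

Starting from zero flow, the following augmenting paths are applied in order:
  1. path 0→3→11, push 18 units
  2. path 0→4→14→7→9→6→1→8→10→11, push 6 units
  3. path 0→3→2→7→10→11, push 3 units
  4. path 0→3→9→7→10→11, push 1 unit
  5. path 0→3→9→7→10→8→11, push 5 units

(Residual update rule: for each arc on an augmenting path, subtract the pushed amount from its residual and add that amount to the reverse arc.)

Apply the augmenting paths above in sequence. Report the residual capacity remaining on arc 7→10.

Residual capacity of (7,10): 7

after path 1 (0→3→11, push 18): res(7,10)=16
after path 2 (0→4→14→7→9→6→1→8→10→11, push 6): res(7,10)=16
after path 3 (0→3→2→7→10→11, push 3): res(7,10)=13
after path 4 (0→3→9→7→10→11, push 1): res(7,10)=12
after path 5 (0→3→9→7→10→8→11, push 5): res(7,10)=7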